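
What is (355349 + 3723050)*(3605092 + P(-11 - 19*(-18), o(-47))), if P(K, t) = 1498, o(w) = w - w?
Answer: 14709113049410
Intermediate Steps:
o(w) = 0
(355349 + 3723050)*(3605092 + P(-11 - 19*(-18), o(-47))) = (355349 + 3723050)*(3605092 + 1498) = 4078399*3606590 = 14709113049410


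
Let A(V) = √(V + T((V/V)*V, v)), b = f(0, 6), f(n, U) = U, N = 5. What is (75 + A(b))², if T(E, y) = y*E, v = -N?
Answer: 5601 + 300*I*√6 ≈ 5601.0 + 734.85*I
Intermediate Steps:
b = 6
v = -5 (v = -1*5 = -5)
T(E, y) = E*y
A(V) = 2*√(-V) (A(V) = √(V + ((V/V)*V)*(-5)) = √(V + (1*V)*(-5)) = √(V + V*(-5)) = √(V - 5*V) = √(-4*V) = 2*√(-V))
(75 + A(b))² = (75 + 2*√(-1*6))² = (75 + 2*√(-6))² = (75 + 2*(I*√6))² = (75 + 2*I*√6)²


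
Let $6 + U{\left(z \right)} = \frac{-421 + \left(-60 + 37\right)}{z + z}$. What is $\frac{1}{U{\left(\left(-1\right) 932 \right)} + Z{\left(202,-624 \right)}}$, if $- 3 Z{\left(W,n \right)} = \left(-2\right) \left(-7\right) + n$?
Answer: $\frac{1398}{276205} \approx 0.0050615$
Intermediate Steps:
$U{\left(z \right)} = -6 - \frac{222}{z}$ ($U{\left(z \right)} = -6 + \frac{-421 + \left(-60 + 37\right)}{z + z} = -6 + \frac{-421 - 23}{2 z} = -6 - 444 \frac{1}{2 z} = -6 - \frac{222}{z}$)
$Z{\left(W,n \right)} = - \frac{14}{3} - \frac{n}{3}$ ($Z{\left(W,n \right)} = - \frac{\left(-2\right) \left(-7\right) + n}{3} = - \frac{14 + n}{3} = - \frac{14}{3} - \frac{n}{3}$)
$\frac{1}{U{\left(\left(-1\right) 932 \right)} + Z{\left(202,-624 \right)}} = \frac{1}{\left(-6 - \frac{222}{\left(-1\right) 932}\right) - - \frac{610}{3}} = \frac{1}{\left(-6 - \frac{222}{-932}\right) + \left(- \frac{14}{3} + 208\right)} = \frac{1}{\left(-6 - - \frac{111}{466}\right) + \frac{610}{3}} = \frac{1}{\left(-6 + \frac{111}{466}\right) + \frac{610}{3}} = \frac{1}{- \frac{2685}{466} + \frac{610}{3}} = \frac{1}{\frac{276205}{1398}} = \frac{1398}{276205}$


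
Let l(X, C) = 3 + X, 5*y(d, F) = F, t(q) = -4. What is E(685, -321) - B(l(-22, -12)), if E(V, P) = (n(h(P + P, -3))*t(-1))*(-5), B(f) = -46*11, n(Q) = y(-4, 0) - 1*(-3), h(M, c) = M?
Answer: 566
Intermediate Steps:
y(d, F) = F/5
n(Q) = 3 (n(Q) = (⅕)*0 - 1*(-3) = 0 + 3 = 3)
B(f) = -506
E(V, P) = 60 (E(V, P) = (3*(-4))*(-5) = -12*(-5) = 60)
E(685, -321) - B(l(-22, -12)) = 60 - 1*(-506) = 60 + 506 = 566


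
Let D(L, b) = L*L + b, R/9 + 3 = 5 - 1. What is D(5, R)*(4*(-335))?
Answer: -45560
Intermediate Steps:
R = 9 (R = -27 + 9*(5 - 1) = -27 + 9*4 = -27 + 36 = 9)
D(L, b) = b + L**2 (D(L, b) = L**2 + b = b + L**2)
D(5, R)*(4*(-335)) = (9 + 5**2)*(4*(-335)) = (9 + 25)*(-1340) = 34*(-1340) = -45560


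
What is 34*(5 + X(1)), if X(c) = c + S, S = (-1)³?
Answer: 170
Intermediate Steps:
S = -1
X(c) = -1 + c (X(c) = c - 1 = -1 + c)
34*(5 + X(1)) = 34*(5 + (-1 + 1)) = 34*(5 + 0) = 34*5 = 170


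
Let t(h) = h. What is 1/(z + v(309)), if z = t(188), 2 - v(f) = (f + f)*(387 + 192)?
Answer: -1/357632 ≈ -2.7962e-6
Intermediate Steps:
v(f) = 2 - 1158*f (v(f) = 2 - (f + f)*(387 + 192) = 2 - 2*f*579 = 2 - 1158*f)
z = 188
1/(z + v(309)) = 1/(188 + (2 - 1158*309)) = 1/(188 + (2 - 357822)) = 1/(188 - 357820) = 1/(-357632) = -1/357632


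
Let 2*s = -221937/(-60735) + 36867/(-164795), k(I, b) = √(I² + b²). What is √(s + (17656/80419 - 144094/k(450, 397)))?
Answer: √(722440114272675647976766797294726690395 - 149410398755244903766356397819208662150*√360109)/19323440378820849805 ≈ 15.433*I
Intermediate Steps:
s = 1144499689/667254955 (s = (-221937/(-60735) + 36867/(-164795))/2 = (-221937*(-1/60735) + 36867*(-1/164795))/2 = (73979/20245 - 36867/164795)/2 = (½)*(2288999378/667254955) = 1144499689/667254955 ≈ 1.7152)
√(s + (17656/80419 - 144094/k(450, 397))) = √(1144499689/667254955 + (17656/80419 - 144094/√(450² + 397²))) = √(1144499689/667254955 + (17656*(1/80419) - 144094/√(202500 + 157609))) = √(1144499689/667254955 + (17656/80419 - 144094*√360109/360109)) = √(103820573975171/53659976226145 - 144094*√360109/360109)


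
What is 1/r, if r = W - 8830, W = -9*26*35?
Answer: -1/17020 ≈ -5.8754e-5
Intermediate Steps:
W = -8190 (W = -234*35 = -8190)
r = -17020 (r = -8190 - 8830 = -17020)
1/r = 1/(-17020) = -1/17020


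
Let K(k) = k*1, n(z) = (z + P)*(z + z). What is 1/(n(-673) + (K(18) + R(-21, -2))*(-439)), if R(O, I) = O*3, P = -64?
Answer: 1/1011757 ≈ 9.8838e-7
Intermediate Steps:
R(O, I) = 3*O
n(z) = 2*z*(-64 + z) (n(z) = (z - 64)*(z + z) = (-64 + z)*(2*z) = 2*z*(-64 + z))
K(k) = k
1/(n(-673) + (K(18) + R(-21, -2))*(-439)) = 1/(2*(-673)*(-64 - 673) + (18 + 3*(-21))*(-439)) = 1/(2*(-673)*(-737) + (18 - 63)*(-439)) = 1/(992002 - 45*(-439)) = 1/(992002 + 19755) = 1/1011757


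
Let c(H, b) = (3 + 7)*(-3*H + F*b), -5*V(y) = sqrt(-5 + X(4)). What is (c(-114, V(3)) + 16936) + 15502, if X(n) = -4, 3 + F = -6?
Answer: 35858 + 54*I ≈ 35858.0 + 54.0*I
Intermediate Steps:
F = -9 (F = -3 - 6 = -9)
V(y) = -3*I/5 (V(y) = -sqrt(-5 - 4)/5 = -3*I/5)
c(H, b) = -90*b - 30*H (c(H, b) = (3 + 7)*(-3*H - 9*b) = 10*(-9*b - 3*H) = -90*b - 30*H)
(c(-114, V(3)) + 16936) + 15502 = ((-(-54)*I - 30*(-114)) + 16936) + 15502 = ((54*I + 3420) + 16936) + 15502 = ((3420 + 54*I) + 16936) + 15502 = (20356 + 54*I) + 15502 = 35858 + 54*I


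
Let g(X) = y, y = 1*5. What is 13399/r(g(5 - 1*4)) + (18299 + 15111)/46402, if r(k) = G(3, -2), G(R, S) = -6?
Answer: -310769969/139206 ≈ -2232.4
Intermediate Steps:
y = 5
g(X) = 5
r(k) = -6
13399/r(g(5 - 1*4)) + (18299 + 15111)/46402 = 13399/(-6) + (18299 + 15111)/46402 = 13399*(-1/6) + 33410*(1/46402) = -13399/6 + 16705/23201 = -310769969/139206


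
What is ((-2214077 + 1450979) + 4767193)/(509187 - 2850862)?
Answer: -800819/468335 ≈ -1.7099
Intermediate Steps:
((-2214077 + 1450979) + 4767193)/(509187 - 2850862) = (-763098 + 4767193)/(-2341675) = 4004095*(-1/2341675) = -800819/468335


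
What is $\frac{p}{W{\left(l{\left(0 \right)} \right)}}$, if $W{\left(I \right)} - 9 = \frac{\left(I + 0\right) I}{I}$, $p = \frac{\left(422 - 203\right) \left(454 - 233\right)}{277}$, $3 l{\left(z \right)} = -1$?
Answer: $\frac{11169}{554} \approx 20.161$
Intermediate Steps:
$l{\left(z \right)} = - \frac{1}{3}$ ($l{\left(z \right)} = \frac{1}{3} \left(-1\right) = - \frac{1}{3}$)
$p = \frac{48399}{277}$ ($p = 219 \cdot 221 \cdot \frac{1}{277} = 48399 \cdot \frac{1}{277} = \frac{48399}{277} \approx 174.73$)
$W{\left(I \right)} = 9 + I$ ($W{\left(I \right)} = 9 + \frac{\left(I + 0\right) I}{I} = 9 + \frac{I I}{I} = 9 + \frac{I^{2}}{I} = 9 + I$)
$\frac{p}{W{\left(l{\left(0 \right)} \right)}} = \frac{48399}{277 \left(9 - \frac{1}{3}\right)} = \frac{48399}{277 \cdot \frac{26}{3}} = \frac{48399}{277} \cdot \frac{3}{26} = \frac{11169}{554}$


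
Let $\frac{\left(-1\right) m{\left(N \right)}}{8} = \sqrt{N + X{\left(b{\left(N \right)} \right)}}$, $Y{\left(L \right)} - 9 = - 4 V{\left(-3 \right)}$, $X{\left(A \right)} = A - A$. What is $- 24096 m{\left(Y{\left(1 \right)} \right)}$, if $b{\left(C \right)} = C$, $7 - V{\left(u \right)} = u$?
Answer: $192768 i \sqrt{31} \approx 1.0733 \cdot 10^{6} i$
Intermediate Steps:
$V{\left(u \right)} = 7 - u$
$X{\left(A \right)} = 0$
$Y{\left(L \right)} = -31$ ($Y{\left(L \right)} = 9 - 4 \left(7 - -3\right) = 9 - 4 \left(7 + 3\right) = 9 - 40 = -31$)
$m{\left(N \right)} = - 8 \sqrt{N}$ ($m{\left(N \right)} = - 8 \sqrt{N + 0} = - 8 \sqrt{N}$)
$- 24096 m{\left(Y{\left(1 \right)} \right)} = - 24096 \left(- 8 \sqrt{-31}\right) = - 24096 \left(- 8 i \sqrt{31}\right) = 192768 i \sqrt{31}$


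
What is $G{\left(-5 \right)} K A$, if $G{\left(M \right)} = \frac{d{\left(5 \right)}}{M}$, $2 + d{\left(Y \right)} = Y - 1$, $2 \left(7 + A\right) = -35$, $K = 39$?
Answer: $\frac{1911}{5} \approx 382.2$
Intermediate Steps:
$A = - \frac{49}{2}$ ($A = -7 + \frac{1}{2} \left(-35\right) = -7 - \frac{35}{2} = - \frac{49}{2} \approx -24.5$)
$d{\left(Y \right)} = -3 + Y$ ($d{\left(Y \right)} = -2 + \left(Y - 1\right) = -2 + \left(-1 + Y\right) = -3 + Y$)
$G{\left(M \right)} = \frac{2}{M}$ ($G{\left(M \right)} = \frac{-3 + 5}{M} = \frac{2}{M}$)
$G{\left(-5 \right)} K A = \frac{2}{-5} \cdot 39 \left(- \frac{49}{2}\right) = 2 \left(- \frac{1}{5}\right) 39 \left(- \frac{49}{2}\right) = \left(- \frac{2}{5}\right) 39 \left(- \frac{49}{2}\right) = \left(- \frac{78}{5}\right) \left(- \frac{49}{2}\right) = \frac{1911}{5}$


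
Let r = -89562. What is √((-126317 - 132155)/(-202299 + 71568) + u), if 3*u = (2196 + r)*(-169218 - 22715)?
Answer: √95527412794788637218/130731 ≈ 74763.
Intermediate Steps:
u = 5589472826 (u = ((2196 - 89562)*(-169218 - 22715))/3 = (-87366*(-191933))/3 = (⅓)*16768418478 = 5589472826)
√((-126317 - 132155)/(-202299 + 71568) + u) = √((-126317 - 132155)/(-202299 + 71568) + 5589472826) = √(-258472/(-130731) + 5589472826) = √(-258472*(-1/130731) + 5589472826) = √(258472/130731 + 5589472826) = √(730717372274278/130731) = √95527412794788637218/130731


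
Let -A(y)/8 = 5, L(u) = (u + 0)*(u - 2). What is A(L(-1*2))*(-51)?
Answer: 2040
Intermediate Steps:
L(u) = u*(-2 + u)
A(y) = -40 (A(y) = -8*5 = -40)
A(L(-1*2))*(-51) = -40*(-51) = 2040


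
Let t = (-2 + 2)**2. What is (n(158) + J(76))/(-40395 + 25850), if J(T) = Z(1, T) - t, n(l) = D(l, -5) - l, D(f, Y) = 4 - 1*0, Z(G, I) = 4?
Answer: 30/2909 ≈ 0.010313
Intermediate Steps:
D(f, Y) = 4 (D(f, Y) = 4 + 0 = 4)
t = 0 (t = 0**2 = 0)
n(l) = 4 - l
J(T) = 4 (J(T) = 4 - 1*0 = 4 + 0 = 4)
(n(158) + J(76))/(-40395 + 25850) = ((4 - 1*158) + 4)/(-40395 + 25850) = ((4 - 158) + 4)/(-14545) = (-154 + 4)*(-1/14545) = -150*(-1/14545) = 30/2909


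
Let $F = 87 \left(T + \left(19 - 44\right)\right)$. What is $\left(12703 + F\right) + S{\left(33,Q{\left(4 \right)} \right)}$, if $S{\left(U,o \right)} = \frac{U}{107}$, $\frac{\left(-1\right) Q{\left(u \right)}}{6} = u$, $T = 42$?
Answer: $\frac{1517507}{107} \approx 14182.0$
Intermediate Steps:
$Q{\left(u \right)} = - 6 u$
$S{\left(U,o \right)} = \frac{U}{107}$ ($S{\left(U,o \right)} = U \frac{1}{107} = \frac{U}{107}$)
$F = 1479$ ($F = 87 \left(42 + \left(19 - 44\right)\right) = 87 \left(42 - 25\right) = 87 \cdot 17 = 1479$)
$\left(12703 + F\right) + S{\left(33,Q{\left(4 \right)} \right)} = \left(12703 + 1479\right) + \frac{1}{107} \cdot 33 = 14182 + \frac{33}{107} = \frac{1517507}{107}$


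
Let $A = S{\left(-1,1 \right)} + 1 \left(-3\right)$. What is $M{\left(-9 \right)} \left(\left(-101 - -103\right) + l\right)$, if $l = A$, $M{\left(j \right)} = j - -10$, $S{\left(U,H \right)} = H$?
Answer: $0$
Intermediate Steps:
$A = -2$ ($A = 1 + 1 \left(-3\right) = 1 - 3 = -2$)
$M{\left(j \right)} = 10 + j$ ($M{\left(j \right)} = j + 10 = 10 + j$)
$l = -2$
$M{\left(-9 \right)} \left(\left(-101 - -103\right) + l\right) = \left(10 - 9\right) \left(\left(-101 - -103\right) - 2\right) = 1 \left(\left(-101 + 103\right) - 2\right) = 1 \left(2 - 2\right) = 1 \cdot 0 = 0$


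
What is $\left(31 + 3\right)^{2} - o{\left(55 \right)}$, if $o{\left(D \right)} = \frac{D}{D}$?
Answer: $1155$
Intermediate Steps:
$o{\left(D \right)} = 1$
$\left(31 + 3\right)^{2} - o{\left(55 \right)} = \left(31 + 3\right)^{2} - 1 = 34^{2} - 1 = 1156 - 1 = 1155$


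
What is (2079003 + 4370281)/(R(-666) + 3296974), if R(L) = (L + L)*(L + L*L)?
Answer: -3224642/293316253 ≈ -0.010994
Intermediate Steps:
R(L) = 2*L*(L + L²) (R(L) = (2*L)*(L + L²) = 2*L*(L + L²))
(2079003 + 4370281)/(R(-666) + 3296974) = (2079003 + 4370281)/(2*(-666)²*(1 - 666) + 3296974) = 6449284/(2*443556*(-665) + 3296974) = 6449284/(-589929480 + 3296974) = 6449284/(-586632506) = 6449284*(-1/586632506) = -3224642/293316253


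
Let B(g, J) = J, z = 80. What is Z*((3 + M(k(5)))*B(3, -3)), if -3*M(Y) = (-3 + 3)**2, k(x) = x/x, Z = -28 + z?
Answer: -468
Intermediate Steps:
Z = 52 (Z = -28 + 80 = 52)
k(x) = 1
M(Y) = 0 (M(Y) = -(-3 + 3)**2/3 = -1/3*0**2 = -1/3*0 = 0)
Z*((3 + M(k(5)))*B(3, -3)) = 52*((3 + 0)*(-3)) = 52*(3*(-3)) = 52*(-9) = -468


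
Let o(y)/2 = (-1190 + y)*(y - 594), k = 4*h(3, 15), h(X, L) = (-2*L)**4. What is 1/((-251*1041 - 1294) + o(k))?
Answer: 1/20983640831135 ≈ 4.7656e-14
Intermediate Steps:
h(X, L) = 16*L**4
k = 3240000 (k = 4*(16*15**4) = 4*(16*50625) = 4*810000 = 3240000)
o(y) = 2*(-1190 + y)*(-594 + y) (o(y) = 2*((-1190 + y)*(y - 594)) = 2*((-1190 + y)*(-594 + y)) = 2*(-1190 + y)*(-594 + y))
1/((-251*1041 - 1294) + o(k)) = 1/((-251*1041 - 1294) + (1413720 - 3568*3240000 + 2*3240000**2)) = 1/((-261291 - 1294) + (1413720 - 11560320000 + 2*10497600000000)) = 1/(-262585 + (1413720 - 11560320000 + 20995200000000)) = 1/(-262585 + 20983641093720) = 1/20983640831135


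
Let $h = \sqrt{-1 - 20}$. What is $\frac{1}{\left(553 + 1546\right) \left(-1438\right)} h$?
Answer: $- \frac{i \sqrt{21}}{3018362} \approx - 1.5182 \cdot 10^{-6} i$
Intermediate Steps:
$h = i \sqrt{21}$ ($h = \sqrt{-21} = i \sqrt{21} \approx 4.5826 i$)
$\frac{1}{\left(553 + 1546\right) \left(-1438\right)} h = \frac{1}{\left(553 + 1546\right) \left(-1438\right)} i \sqrt{21} = \frac{1}{2099} \left(- \frac{1}{1438}\right) i \sqrt{21} = - \frac{i \sqrt{21}}{3018362}$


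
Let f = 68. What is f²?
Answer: 4624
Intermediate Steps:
f² = 68² = 4624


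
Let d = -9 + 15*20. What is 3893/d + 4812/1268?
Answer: 1584154/92247 ≈ 17.173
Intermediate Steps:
d = 291 (d = -9 + 300 = 291)
3893/d + 4812/1268 = 3893/291 + 4812/1268 = 3893*(1/291) + 4812*(1/1268) = 3893/291 + 1203/317 = 1584154/92247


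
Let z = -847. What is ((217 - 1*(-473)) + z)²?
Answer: 24649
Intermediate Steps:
((217 - 1*(-473)) + z)² = ((217 - 1*(-473)) - 847)² = ((217 + 473) - 847)² = (690 - 847)² = (-157)² = 24649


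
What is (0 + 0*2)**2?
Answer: 0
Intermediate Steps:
(0 + 0*2)**2 = (0 + 0)**2 = 0**2 = 0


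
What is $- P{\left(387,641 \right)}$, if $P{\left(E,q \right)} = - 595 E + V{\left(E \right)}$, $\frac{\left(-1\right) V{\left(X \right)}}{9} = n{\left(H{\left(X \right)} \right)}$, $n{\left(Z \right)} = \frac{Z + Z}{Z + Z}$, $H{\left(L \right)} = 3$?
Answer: $230274$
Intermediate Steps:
$n{\left(Z \right)} = 1$ ($n{\left(Z \right)} = \frac{2 Z}{2 Z} = 2 Z \frac{1}{2 Z} = 1$)
$V{\left(X \right)} = -9$ ($V{\left(X \right)} = \left(-9\right) 1 = -9$)
$P{\left(E,q \right)} = -9 - 595 E$ ($P{\left(E,q \right)} = - 595 E - 9 = -9 - 595 E$)
$- P{\left(387,641 \right)} = - (-9 - 230265) = \left(-1\right) \left(-230274\right) = 230274$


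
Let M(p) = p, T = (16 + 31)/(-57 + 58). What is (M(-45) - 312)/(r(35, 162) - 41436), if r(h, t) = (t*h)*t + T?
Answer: -357/877151 ≈ -0.00040700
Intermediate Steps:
T = 47 (T = 47/1 = 47*1 = 47)
r(h, t) = 47 + h*t² (r(h, t) = (t*h)*t + 47 = (h*t)*t + 47 = h*t² + 47 = 47 + h*t²)
(M(-45) - 312)/(r(35, 162) - 41436) = (-45 - 312)/((47 + 35*162²) - 41436) = -357/((47 + 35*26244) - 41436) = -357/((47 + 918540) - 41436) = -357/(918587 - 41436) = -357/877151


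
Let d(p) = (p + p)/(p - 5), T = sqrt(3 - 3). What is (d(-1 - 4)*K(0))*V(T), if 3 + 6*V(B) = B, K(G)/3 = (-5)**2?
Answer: -75/2 ≈ -37.500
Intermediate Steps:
K(G) = 75 (K(G) = 3*(-5)**2 = 3*25 = 75)
T = 0 (T = sqrt(0) = 0)
V(B) = -1/2 + B/6
d(p) = 2*p/(-5 + p) (d(p) = (2*p)/(-5 + p) = 2*p/(-5 + p))
(d(-1 - 4)*K(0))*V(T) = ((2*(-1 - 4)/(-5 + (-1 - 4)))*75)*(-1/2 + (1/6)*0) = ((2*(-5)/(-5 - 5))*75)*(-1/2 + 0) = ((2*(-5)/(-10))*75)*(-1/2) = ((2*(-5)*(-1/10))*75)*(-1/2) = (1*75)*(-1/2) = 75*(-1/2) = -75/2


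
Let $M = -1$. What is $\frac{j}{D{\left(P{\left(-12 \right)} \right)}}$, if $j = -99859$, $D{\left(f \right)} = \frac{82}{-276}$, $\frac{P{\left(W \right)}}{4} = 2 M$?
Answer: $\frac{13780542}{41} \approx 3.3611 \cdot 10^{5}$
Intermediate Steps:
$P{\left(W \right)} = -8$ ($P{\left(W \right)} = 4 \cdot 2 \left(-1\right) = 4 \left(-2\right) = -8$)
$D{\left(f \right)} = - \frac{41}{138}$ ($D{\left(f \right)} = 82 \left(- \frac{1}{276}\right) = - \frac{41}{138}$)
$\frac{j}{D{\left(P{\left(-12 \right)} \right)}} = - \frac{99859}{- \frac{41}{138}} = \left(-99859\right) \left(- \frac{138}{41}\right) = \frac{13780542}{41}$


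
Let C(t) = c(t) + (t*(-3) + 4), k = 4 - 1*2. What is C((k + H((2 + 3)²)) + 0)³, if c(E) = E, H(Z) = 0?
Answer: 0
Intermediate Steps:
k = 2 (k = 4 - 2 = 2)
C(t) = 4 - 2*t (C(t) = t + (t*(-3) + 4) = t + (-3*t + 4) = t + (4 - 3*t) = 4 - 2*t)
C((k + H((2 + 3)²)) + 0)³ = (4 - 2*((2 + 0) + 0))³ = (4 - 2*(2 + 0))³ = (4 - 2*2)³ = (4 - 4)³ = 0³ = 0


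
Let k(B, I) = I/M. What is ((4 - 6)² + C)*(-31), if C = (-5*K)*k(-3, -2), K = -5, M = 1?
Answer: 1426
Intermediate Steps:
k(B, I) = I (k(B, I) = I/1 = I*1 = I)
C = -50 (C = -5*(-5)*(-2) = 25*(-2) = -50)
((4 - 6)² + C)*(-31) = ((4 - 6)² - 50)*(-31) = ((-2)² - 50)*(-31) = (4 - 50)*(-31) = -46*(-31) = 1426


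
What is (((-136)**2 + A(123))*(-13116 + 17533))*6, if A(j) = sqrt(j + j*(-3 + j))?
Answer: 490180992 + 291522*sqrt(123) ≈ 4.9341e+8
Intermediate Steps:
(((-136)**2 + A(123))*(-13116 + 17533))*6 = (((-136)**2 + sqrt(123*(-2 + 123)))*(-13116 + 17533))*6 = ((18496 + sqrt(123*121))*4417)*6 = ((18496 + sqrt(14883))*4417)*6 = ((18496 + 11*sqrt(123))*4417)*6 = (81696832 + 48587*sqrt(123))*6 = 490180992 + 291522*sqrt(123)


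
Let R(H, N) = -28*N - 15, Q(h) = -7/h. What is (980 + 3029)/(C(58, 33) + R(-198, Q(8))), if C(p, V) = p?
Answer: 8018/135 ≈ 59.393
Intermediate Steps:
R(H, N) = -15 - 28*N
(980 + 3029)/(C(58, 33) + R(-198, Q(8))) = (980 + 3029)/(58 + (-15 - (-196)/8)) = 4009/(58 + (-15 - (-196)/8)) = 4009/(58 + (-15 - 28*(-7/8))) = 4009/(58 + (-15 + 49/2)) = 4009/(58 + 19/2) = 4009/(135/2) = 4009*(2/135) = 8018/135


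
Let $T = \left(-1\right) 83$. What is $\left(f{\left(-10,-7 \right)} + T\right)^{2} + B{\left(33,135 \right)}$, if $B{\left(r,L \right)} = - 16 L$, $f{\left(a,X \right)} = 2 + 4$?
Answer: $3769$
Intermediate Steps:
$f{\left(a,X \right)} = 6$
$T = -83$
$\left(f{\left(-10,-7 \right)} + T\right)^{2} + B{\left(33,135 \right)} = \left(6 - 83\right)^{2} - 2160 = \left(-77\right)^{2} - 2160 = 5929 - 2160 = 3769$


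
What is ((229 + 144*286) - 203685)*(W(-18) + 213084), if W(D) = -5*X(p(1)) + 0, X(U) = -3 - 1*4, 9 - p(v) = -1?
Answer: -34583246368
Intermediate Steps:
p(v) = 10 (p(v) = 9 - 1*(-1) = 9 + 1 = 10)
X(U) = -7 (X(U) = -3 - 4 = -7)
W(D) = 35 (W(D) = -5*(-7) + 0 = 35 + 0 = 35)
((229 + 144*286) - 203685)*(W(-18) + 213084) = ((229 + 144*286) - 203685)*(35 + 213084) = ((229 + 41184) - 203685)*213119 = (41413 - 203685)*213119 = -162272*213119 = -34583246368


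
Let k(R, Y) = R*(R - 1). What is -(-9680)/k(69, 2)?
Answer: 2420/1173 ≈ 2.0631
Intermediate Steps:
k(R, Y) = R*(-1 + R)
-(-9680)/k(69, 2) = -(-9680)/(69*(-1 + 69)) = -(-9680)/(69*68) = -(-9680)/4692 = -1*(-2420/1173) = 2420/1173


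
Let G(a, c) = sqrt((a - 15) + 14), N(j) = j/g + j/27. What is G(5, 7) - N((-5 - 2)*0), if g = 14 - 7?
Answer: 2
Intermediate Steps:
g = 7
N(j) = 34*j/189 (N(j) = j/7 + j/27 = 34*j/189)
G(a, c) = sqrt(-1 + a) (G(a, c) = sqrt((-15 + a) + 14) = sqrt(-1 + a))
G(5, 7) - N((-5 - 2)*0) = sqrt(-1 + 5) - 34*(-5 - 2)*0/189 = sqrt(4) - 34*(-7*0)/189 = 2 - 34*0/189 = 2 - 1*0 = 2 + 0 = 2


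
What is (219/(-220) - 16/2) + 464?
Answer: 100101/220 ≈ 455.00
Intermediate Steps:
(219/(-220) - 16/2) + 464 = (219*(-1/220) - 16*½) + 464 = (-219/220 - 8) + 464 = -1979/220 + 464 = 100101/220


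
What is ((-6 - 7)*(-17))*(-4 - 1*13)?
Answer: -3757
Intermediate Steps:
((-6 - 7)*(-17))*(-4 - 1*13) = (-13*(-17))*(-4 - 13) = 221*(-17) = -3757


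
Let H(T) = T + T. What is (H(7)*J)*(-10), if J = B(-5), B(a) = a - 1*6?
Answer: 1540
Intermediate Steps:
B(a) = -6 + a (B(a) = a - 6 = -6 + a)
J = -11 (J = -6 - 5 = -11)
H(T) = 2*T
(H(7)*J)*(-10) = ((2*7)*(-11))*(-10) = (14*(-11))*(-10) = -154*(-10) = 1540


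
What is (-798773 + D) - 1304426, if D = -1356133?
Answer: -3459332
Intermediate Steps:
(-798773 + D) - 1304426 = (-798773 - 1356133) - 1304426 = -2154906 - 1304426 = -3459332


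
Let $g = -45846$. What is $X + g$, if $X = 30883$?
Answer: $-14963$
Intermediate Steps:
$X + g = 30883 - 45846 = -14963$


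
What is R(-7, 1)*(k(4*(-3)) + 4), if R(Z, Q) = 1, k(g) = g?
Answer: -8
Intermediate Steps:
R(-7, 1)*(k(4*(-3)) + 4) = 1*(4*(-3) + 4) = 1*(-12 + 4) = 1*(-8) = -8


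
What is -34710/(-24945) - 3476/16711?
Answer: 32888666/27790393 ≈ 1.1835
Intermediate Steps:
-34710/(-24945) - 3476/16711 = -34710*(-1/24945) - 3476*1/16711 = 2314/1663 - 3476/16711 = 32888666/27790393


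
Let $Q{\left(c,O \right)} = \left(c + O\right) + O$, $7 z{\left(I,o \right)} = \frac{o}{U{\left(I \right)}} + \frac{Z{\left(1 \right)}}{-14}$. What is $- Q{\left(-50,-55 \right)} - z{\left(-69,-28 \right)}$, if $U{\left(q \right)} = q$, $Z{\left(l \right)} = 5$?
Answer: $\frac{1081873}{6762} \approx 159.99$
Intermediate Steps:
$z{\left(I,o \right)} = - \frac{5}{98} + \frac{o}{7 I}$ ($z{\left(I,o \right)} = \frac{\frac{o}{I} + \frac{5}{-14}}{7} = \frac{\frac{o}{I} + 5 \left(- \frac{1}{14}\right)}{7} = \frac{\frac{o}{I} - \frac{5}{14}}{7} = \frac{- \frac{5}{14} + \frac{o}{I}}{7} = - \frac{5}{98} + \frac{o}{7 I}$)
$Q{\left(c,O \right)} = c + 2 O$ ($Q{\left(c,O \right)} = \left(O + c\right) + O = c + 2 O$)
$- Q{\left(-50,-55 \right)} - z{\left(-69,-28 \right)} = - (-50 + 2 \left(-55\right)) - \left(- \frac{5}{98} + \frac{1}{7} \left(-28\right) \frac{1}{-69}\right) = - (-50 - 110) - \left(- \frac{5}{98} + \frac{1}{7} \left(-28\right) \left(- \frac{1}{69}\right)\right) = \left(-1\right) \left(-160\right) - \left(- \frac{5}{98} + \frac{4}{69}\right) = 160 - \frac{47}{6762} = \frac{1081873}{6762}$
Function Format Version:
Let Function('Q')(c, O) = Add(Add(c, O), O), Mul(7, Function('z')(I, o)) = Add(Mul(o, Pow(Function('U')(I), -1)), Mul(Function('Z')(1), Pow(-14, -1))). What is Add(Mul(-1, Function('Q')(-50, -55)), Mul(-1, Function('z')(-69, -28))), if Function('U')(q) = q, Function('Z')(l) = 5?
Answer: Rational(1081873, 6762) ≈ 159.99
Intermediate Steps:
Function('z')(I, o) = Add(Rational(-5, 98), Mul(Rational(1, 7), o, Pow(I, -1))) (Function('z')(I, o) = Mul(Rational(1, 7), Add(Mul(o, Pow(I, -1)), Mul(5, Pow(-14, -1)))) = Mul(Rational(1, 7), Add(Mul(o, Pow(I, -1)), Mul(5, Rational(-1, 14)))) = Mul(Rational(1, 7), Add(Mul(o, Pow(I, -1)), Rational(-5, 14))) = Mul(Rational(1, 7), Add(Rational(-5, 14), Mul(o, Pow(I, -1)))) = Add(Rational(-5, 98), Mul(Rational(1, 7), o, Pow(I, -1))))
Function('Q')(c, O) = Add(c, Mul(2, O)) (Function('Q')(c, O) = Add(Add(O, c), O) = Add(c, Mul(2, O)))
Add(Mul(-1, Function('Q')(-50, -55)), Mul(-1, Function('z')(-69, -28))) = Add(Mul(-1, Add(-50, Mul(2, -55))), Mul(-1, Add(Rational(-5, 98), Mul(Rational(1, 7), -28, Pow(-69, -1))))) = Add(Mul(-1, Add(-50, -110)), Mul(-1, Add(Rational(-5, 98), Mul(Rational(1, 7), -28, Rational(-1, 69))))) = Add(Mul(-1, -160), Mul(-1, Add(Rational(-5, 98), Rational(4, 69)))) = Add(160, Mul(-1, Rational(47, 6762))) = Add(160, Rational(-47, 6762)) = Rational(1081873, 6762)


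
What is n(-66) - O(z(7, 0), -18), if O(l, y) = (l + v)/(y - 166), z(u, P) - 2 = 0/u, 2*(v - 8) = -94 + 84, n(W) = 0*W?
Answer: 5/184 ≈ 0.027174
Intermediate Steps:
n(W) = 0
v = 3 (v = 8 + (-94 + 84)/2 = 8 + (1/2)*(-10) = 8 - 5 = 3)
z(u, P) = 2 (z(u, P) = 2 + 0/u = 2 + 0 = 2)
O(l, y) = (3 + l)/(-166 + y) (O(l, y) = (l + 3)/(y - 166) = (3 + l)/(-166 + y))
n(-66) - O(z(7, 0), -18) = 0 - (3 + 2)/(-166 - 18) = 0 - 5/(-184) = 0 - (-1)*5/184 = 0 - 1*(-5/184) = 0 + 5/184 = 5/184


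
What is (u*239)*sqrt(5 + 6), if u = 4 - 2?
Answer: 478*sqrt(11) ≈ 1585.3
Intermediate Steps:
u = 2
(u*239)*sqrt(5 + 6) = (2*239)*sqrt(5 + 6) = 478*sqrt(11)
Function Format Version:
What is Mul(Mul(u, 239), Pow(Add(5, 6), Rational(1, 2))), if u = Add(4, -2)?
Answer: Mul(478, Pow(11, Rational(1, 2))) ≈ 1585.3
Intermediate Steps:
u = 2
Mul(Mul(u, 239), Pow(Add(5, 6), Rational(1, 2))) = Mul(Mul(2, 239), Pow(Add(5, 6), Rational(1, 2))) = Mul(478, Pow(11, Rational(1, 2)))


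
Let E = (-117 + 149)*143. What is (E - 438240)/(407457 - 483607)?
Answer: 216832/38075 ≈ 5.6949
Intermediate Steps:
E = 4576 (E = 32*143 = 4576)
(E - 438240)/(407457 - 483607) = (4576 - 438240)/(407457 - 483607) = -433664/(-76150) = -433664*(-1/76150) = 216832/38075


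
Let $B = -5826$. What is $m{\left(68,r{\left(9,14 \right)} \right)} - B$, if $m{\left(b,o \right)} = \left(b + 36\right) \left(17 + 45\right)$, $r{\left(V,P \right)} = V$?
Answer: $12274$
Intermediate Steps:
$m{\left(b,o \right)} = 2232 + 62 b$ ($m{\left(b,o \right)} = \left(36 + b\right) 62 = 2232 + 62 b$)
$m{\left(68,r{\left(9,14 \right)} \right)} - B = \left(2232 + 62 \cdot 68\right) - -5826 = \left(2232 + 4216\right) + 5826 = 6448 + 5826 = 12274$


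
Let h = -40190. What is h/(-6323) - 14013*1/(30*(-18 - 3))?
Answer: 12658211/442610 ≈ 28.599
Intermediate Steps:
h/(-6323) - 14013*1/(30*(-18 - 3)) = -40190/(-6323) - 14013*1/(30*(-18 - 3)) = -40190*(-1/6323) - 14013/((-21*30)) = 40190/6323 - 14013/(-630) = 40190/6323 - 14013*(-1/630) = 40190/6323 + 1557/70 = 12658211/442610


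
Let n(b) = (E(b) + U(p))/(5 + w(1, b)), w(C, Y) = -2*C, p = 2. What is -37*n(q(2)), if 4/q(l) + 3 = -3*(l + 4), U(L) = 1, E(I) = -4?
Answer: 37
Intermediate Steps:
q(l) = 4/(-15 - 3*l) (q(l) = 4/(-3 - 3*(l + 4)) = 4/(-3 - 3*(4 + l)) = 4/(-3 + (-12 - 3*l)) = 4/(-15 - 3*l))
n(b) = -1 (n(b) = (-4 + 1)/(5 - 2*1) = -3/(5 - 2) = -3/3 = -3*⅓ = -1)
-37*n(q(2)) = -37*(-1) = 37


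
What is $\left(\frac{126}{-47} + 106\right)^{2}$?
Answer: $\frac{23580736}{2209} \approx 10675.0$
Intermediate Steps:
$\left(\frac{126}{-47} + 106\right)^{2} = \left(126 \left(- \frac{1}{47}\right) + 106\right)^{2} = \left(- \frac{126}{47} + 106\right)^{2} = \left(\frac{4856}{47}\right)^{2} = \frac{23580736}{2209}$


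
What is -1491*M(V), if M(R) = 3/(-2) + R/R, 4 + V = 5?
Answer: 1491/2 ≈ 745.50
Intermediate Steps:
V = 1 (V = -4 + 5 = 1)
M(R) = -½ (M(R) = 3*(-½) + 1 = -3/2 + 1 = -½)
-1491*M(V) = -1491*(-½) = 1491/2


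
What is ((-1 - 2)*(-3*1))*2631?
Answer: 23679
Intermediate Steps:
((-1 - 2)*(-3*1))*2631 = -3*(-3)*2631 = 9*2631 = 23679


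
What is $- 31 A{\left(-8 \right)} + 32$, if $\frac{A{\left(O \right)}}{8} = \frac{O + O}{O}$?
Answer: $-464$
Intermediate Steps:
$A{\left(O \right)} = 16$ ($A{\left(O \right)} = 8 \frac{O + O}{O} = 8 \frac{2 O}{O} = 8 \cdot 2 = 16$)
$- 31 A{\left(-8 \right)} + 32 = \left(-31\right) 16 + 32 = -496 + 32 = -464$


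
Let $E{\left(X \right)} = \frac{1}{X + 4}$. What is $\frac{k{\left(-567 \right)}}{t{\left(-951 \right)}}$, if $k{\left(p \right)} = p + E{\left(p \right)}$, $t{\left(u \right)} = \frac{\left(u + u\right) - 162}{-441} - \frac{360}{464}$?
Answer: $- \frac{2721686772}{18741707} \approx -145.22$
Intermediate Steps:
$E{\left(X \right)} = \frac{1}{4 + X}$
$t{\left(u \right)} = - \frac{1161}{2842} - \frac{2 u}{441}$ ($t{\left(u \right)} = \left(2 u - 162\right) \left(- \frac{1}{441}\right) - \frac{45}{58} = \left(-162 + 2 u\right) \left(- \frac{1}{441}\right) - \frac{45}{58} = \left(\frac{18}{49} - \frac{2 u}{441}\right) - \frac{45}{58} = - \frac{1161}{2842} - \frac{2 u}{441}$)
$k{\left(p \right)} = p + \frac{1}{4 + p}$
$\frac{k{\left(-567 \right)}}{t{\left(-951 \right)}} = \frac{\frac{1}{4 - 567} \left(1 - 567 \left(4 - 567\right)\right)}{- \frac{1161}{2842} - - \frac{634}{147}} = \frac{\frac{1}{-563} \left(1 - -319221\right)}{- \frac{1161}{2842} + \frac{634}{147}} = \frac{\left(- \frac{1}{563}\right) \left(1 + 319221\right)}{\frac{33289}{8526}} = \left(- \frac{1}{563}\right) 319222 \cdot \frac{8526}{33289} = \left(- \frac{319222}{563}\right) \frac{8526}{33289} = - \frac{2721686772}{18741707}$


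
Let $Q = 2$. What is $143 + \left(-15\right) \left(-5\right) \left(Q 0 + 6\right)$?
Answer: $593$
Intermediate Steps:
$143 + \left(-15\right) \left(-5\right) \left(Q 0 + 6\right) = 143 + \left(-15\right) \left(-5\right) \left(2 \cdot 0 + 6\right) = 143 + 75 \left(0 + 6\right) = 143 + 75 \cdot 6 = 143 + 450 = 593$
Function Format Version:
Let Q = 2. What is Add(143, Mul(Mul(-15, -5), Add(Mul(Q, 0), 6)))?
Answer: 593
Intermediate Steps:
Add(143, Mul(Mul(-15, -5), Add(Mul(Q, 0), 6))) = Add(143, Mul(Mul(-15, -5), Add(Mul(2, 0), 6))) = Add(143, Mul(75, Add(0, 6))) = Add(143, Mul(75, 6)) = Add(143, 450) = 593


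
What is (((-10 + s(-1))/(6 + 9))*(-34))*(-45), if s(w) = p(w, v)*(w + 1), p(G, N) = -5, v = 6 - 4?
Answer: -1020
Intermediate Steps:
v = 2
s(w) = -5 - 5*w (s(w) = -5*(w + 1) = -5*(1 + w) = -5 - 5*w)
(((-10 + s(-1))/(6 + 9))*(-34))*(-45) = (((-10 + (-5 - 5*(-1)))/(6 + 9))*(-34))*(-45) = (((-10 + (-5 + 5))/15)*(-34))*(-45) = (((-10 + 0)*(1/15))*(-34))*(-45) = (-10*1/15*(-34))*(-45) = -⅔*(-34)*(-45) = (68/3)*(-45) = -1020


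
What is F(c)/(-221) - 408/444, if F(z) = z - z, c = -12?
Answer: -34/37 ≈ -0.91892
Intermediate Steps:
F(z) = 0
F(c)/(-221) - 408/444 = 0/(-221) - 408/444 = 0*(-1/221) - 408*1/444 = 0 - 34/37 = -34/37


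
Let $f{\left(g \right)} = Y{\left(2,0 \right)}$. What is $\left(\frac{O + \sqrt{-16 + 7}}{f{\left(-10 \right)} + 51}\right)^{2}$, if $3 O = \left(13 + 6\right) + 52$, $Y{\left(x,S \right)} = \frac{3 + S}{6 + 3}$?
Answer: $\frac{1240}{5929} + \frac{639 i}{11858} \approx 0.20914 + 0.053888 i$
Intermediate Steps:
$Y{\left(x,S \right)} = \frac{1}{3} + \frac{S}{9}$ ($Y{\left(x,S \right)} = \frac{3 + S}{9} = \left(3 + S\right) \frac{1}{9} = \frac{1}{3} + \frac{S}{9}$)
$f{\left(g \right)} = \frac{1}{3}$ ($f{\left(g \right)} = \frac{1}{3} + \frac{1}{9} \cdot 0 = \frac{1}{3} + 0 = \frac{1}{3}$)
$O = \frac{71}{3}$ ($O = \frac{\left(13 + 6\right) + 52}{3} = \frac{19 + 52}{3} = \frac{1}{3} \cdot 71 = \frac{71}{3} \approx 23.667$)
$\left(\frac{O + \sqrt{-16 + 7}}{f{\left(-10 \right)} + 51}\right)^{2} = \left(\frac{\frac{71}{3} + \sqrt{-16 + 7}}{\frac{1}{3} + 51}\right)^{2} = \left(\frac{\frac{71}{3} + \sqrt{-9}}{\frac{154}{3}}\right)^{2} = \left(\left(\frac{71}{3} + 3 i\right) \frac{3}{154}\right)^{2} = \left(\frac{71}{154} + \frac{9 i}{154}\right)^{2}$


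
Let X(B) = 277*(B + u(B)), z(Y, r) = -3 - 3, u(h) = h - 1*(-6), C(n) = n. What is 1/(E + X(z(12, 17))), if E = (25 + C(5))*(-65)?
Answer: -1/3612 ≈ -0.00027685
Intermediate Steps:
u(h) = 6 + h (u(h) = h + 6 = 6 + h)
z(Y, r) = -6
X(B) = 1662 + 554*B (X(B) = 277*(B + (6 + B)) = 277*(6 + 2*B) = 1662 + 554*B)
E = -1950 (E = (25 + 5)*(-65) = 30*(-65) = -1950)
1/(E + X(z(12, 17))) = 1/(-1950 + (1662 + 554*(-6))) = 1/(-1950 + (1662 - 3324)) = 1/(-1950 - 1662) = 1/(-3612) = -1/3612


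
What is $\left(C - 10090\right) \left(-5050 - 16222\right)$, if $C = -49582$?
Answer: $1269342784$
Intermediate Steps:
$\left(C - 10090\right) \left(-5050 - 16222\right) = \left(-49582 - 10090\right) \left(-5050 - 16222\right) = \left(-59672\right) \left(-21272\right) = 1269342784$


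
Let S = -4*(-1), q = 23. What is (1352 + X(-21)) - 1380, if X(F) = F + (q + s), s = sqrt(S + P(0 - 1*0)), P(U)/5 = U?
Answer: -24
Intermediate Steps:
P(U) = 5*U
S = 4
s = 2 (s = sqrt(4 + 5*(0 - 1*0)) = sqrt(4 + 5*(0 + 0)) = sqrt(4 + 5*0) = sqrt(4 + 0) = sqrt(4) = 2)
X(F) = 25 + F (X(F) = F + (23 + 2) = F + 25 = 25 + F)
(1352 + X(-21)) - 1380 = (1352 + (25 - 21)) - 1380 = (1352 + 4) - 1380 = 1356 - 1380 = -24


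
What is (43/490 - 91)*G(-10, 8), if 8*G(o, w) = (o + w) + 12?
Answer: -44547/392 ≈ -113.64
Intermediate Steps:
G(o, w) = 3/2 + o/8 + w/8 (G(o, w) = ((o + w) + 12)/8 = (12 + o + w)/8 = 3/2 + o/8 + w/8)
(43/490 - 91)*G(-10, 8) = (43/490 - 91)*(3/2 + (1/8)*(-10) + (1/8)*8) = (43*(1/490) - 91)*(3/2 - 5/4 + 1) = (43/490 - 91)*(5/4) = -44547/490*5/4 = -44547/392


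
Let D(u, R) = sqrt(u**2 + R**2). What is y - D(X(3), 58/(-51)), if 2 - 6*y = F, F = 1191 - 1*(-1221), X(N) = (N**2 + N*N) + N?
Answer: -1205/3 - sqrt(1150405)/51 ≈ -422.70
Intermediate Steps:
X(N) = N + 2*N**2 (X(N) = (N**2 + N**2) + N = 2*N**2 + N = N + 2*N**2)
D(u, R) = sqrt(R**2 + u**2)
F = 2412 (F = 1191 + 1221 = 2412)
y = -1205/3 (y = 1/3 - 1/6*2412 = 1/3 - 402 = -1205/3 ≈ -401.67)
y - D(X(3), 58/(-51)) = -1205/3 - sqrt((58/(-51))**2 + (3*(1 + 2*3))**2) = -1205/3 - sqrt((58*(-1/51))**2 + (3*(1 + 6))**2) = -1205/3 - sqrt((-58/51)**2 + (3*7)**2) = -1205/3 - sqrt(3364/2601 + 21**2) = -1205/3 - sqrt(3364/2601 + 441) = -1205/3 - sqrt(1150405/2601) = -1205/3 - sqrt(1150405)/51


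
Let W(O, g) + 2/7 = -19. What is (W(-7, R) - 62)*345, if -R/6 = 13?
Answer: -196305/7 ≈ -28044.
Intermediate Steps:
R = -78 (R = -6*13 = -78)
W(O, g) = -135/7 (W(O, g) = -2/7 - 19 = -135/7)
(W(-7, R) - 62)*345 = (-135/7 - 62)*345 = -569/7*345 = -196305/7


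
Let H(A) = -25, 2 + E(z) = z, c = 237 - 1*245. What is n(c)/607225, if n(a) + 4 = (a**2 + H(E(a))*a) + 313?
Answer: 573/607225 ≈ 0.00094364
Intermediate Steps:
c = -8 (c = 237 - 245 = -8)
E(z) = -2 + z
n(a) = 309 + a**2 - 25*a (n(a) = -4 + ((a**2 - 25*a) + 313) = -4 + (313 + a**2 - 25*a) = 309 + a**2 - 25*a)
n(c)/607225 = (309 + (-8)**2 - 25*(-8))/607225 = (309 + 64 + 200)*(1/607225) = 573*(1/607225) = 573/607225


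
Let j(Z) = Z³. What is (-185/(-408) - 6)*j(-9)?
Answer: 549909/136 ≈ 4043.4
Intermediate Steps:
(-185/(-408) - 6)*j(-9) = (-185/(-408) - 6)*(-9)³ = (-185*(-1/408) - 6)*(-729) = (185/408 - 6)*(-729) = -2263/408*(-729) = 549909/136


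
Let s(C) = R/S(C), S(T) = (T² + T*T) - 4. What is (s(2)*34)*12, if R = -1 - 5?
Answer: -612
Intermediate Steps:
R = -6
S(T) = -4 + 2*T² (S(T) = (T² + T²) - 4 = 2*T² - 4 = -4 + 2*T²)
s(C) = -6/(-4 + 2*C²)
(s(2)*34)*12 = (-3/(-2 + 2²)*34)*12 = (-3/(-2 + 4)*34)*12 = (-3/2*34)*12 = (-3*½*34)*12 = -3/2*34*12 = -51*12 = -612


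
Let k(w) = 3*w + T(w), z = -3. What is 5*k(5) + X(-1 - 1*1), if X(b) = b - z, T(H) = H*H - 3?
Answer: 186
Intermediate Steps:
T(H) = -3 + H² (T(H) = H² - 3 = -3 + H²)
k(w) = -3 + w² + 3*w (k(w) = 3*w + (-3 + w²) = -3 + w² + 3*w)
X(b) = 3 + b (X(b) = b - 1*(-3) = b + 3 = 3 + b)
5*k(5) + X(-1 - 1*1) = 5*(-3 + 5² + 3*5) + (3 + (-1 - 1*1)) = 5*(-3 + 25 + 15) + (3 + (-1 - 1)) = 5*37 + (3 - 2) = 185 + 1 = 186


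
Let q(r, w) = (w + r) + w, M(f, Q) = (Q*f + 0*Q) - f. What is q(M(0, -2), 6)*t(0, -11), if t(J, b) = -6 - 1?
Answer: -84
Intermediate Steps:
t(J, b) = -7
M(f, Q) = -f + Q*f (M(f, Q) = (Q*f + 0) - f = Q*f - f = -f + Q*f)
q(r, w) = r + 2*w (q(r, w) = (r + w) + w = r + 2*w)
q(M(0, -2), 6)*t(0, -11) = (0*(-1 - 2) + 2*6)*(-7) = (0*(-3) + 12)*(-7) = (0 + 12)*(-7) = 12*(-7) = -84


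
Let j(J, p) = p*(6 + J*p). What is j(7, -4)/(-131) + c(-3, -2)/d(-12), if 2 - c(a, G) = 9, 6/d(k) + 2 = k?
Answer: 6155/393 ≈ 15.662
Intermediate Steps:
d(k) = 6/(-2 + k)
c(a, G) = -7 (c(a, G) = 2 - 1*9 = 2 - 9 = -7)
j(7, -4)/(-131) + c(-3, -2)/d(-12) = -4*(6 + 7*(-4))/(-131) - 7/(6/(-2 - 12)) = -4*(6 - 28)*(-1/131) - 7/(6/(-14)) = -4*(-22)*(-1/131) - 7/(6*(-1/14)) = 88*(-1/131) - 7/(-3/7) = -88/131 - 7*(-7/3) = -88/131 + 49/3 = 6155/393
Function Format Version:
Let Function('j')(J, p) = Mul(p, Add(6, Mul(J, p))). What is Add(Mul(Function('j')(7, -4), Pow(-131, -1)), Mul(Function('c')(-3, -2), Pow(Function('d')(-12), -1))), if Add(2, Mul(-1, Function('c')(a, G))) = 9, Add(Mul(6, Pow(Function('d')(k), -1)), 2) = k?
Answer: Rational(6155, 393) ≈ 15.662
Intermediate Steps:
Function('d')(k) = Mul(6, Pow(Add(-2, k), -1))
Function('c')(a, G) = -7 (Function('c')(a, G) = Add(2, Mul(-1, 9)) = Add(2, -9) = -7)
Add(Mul(Function('j')(7, -4), Pow(-131, -1)), Mul(Function('c')(-3, -2), Pow(Function('d')(-12), -1))) = Add(Mul(Mul(-4, Add(6, Mul(7, -4))), Pow(-131, -1)), Mul(-7, Pow(Mul(6, Pow(Add(-2, -12), -1)), -1))) = Add(Mul(Mul(-4, Add(6, -28)), Rational(-1, 131)), Mul(-7, Pow(Mul(6, Pow(-14, -1)), -1))) = Add(Mul(Mul(-4, -22), Rational(-1, 131)), Mul(-7, Pow(Mul(6, Rational(-1, 14)), -1))) = Add(Mul(88, Rational(-1, 131)), Mul(-7, Pow(Rational(-3, 7), -1))) = Add(Rational(-88, 131), Mul(-7, Rational(-7, 3))) = Add(Rational(-88, 131), Rational(49, 3)) = Rational(6155, 393)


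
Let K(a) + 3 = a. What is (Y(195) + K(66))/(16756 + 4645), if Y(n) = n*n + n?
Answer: 38283/21401 ≈ 1.7888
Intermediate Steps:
K(a) = -3 + a
Y(n) = n + n**2 (Y(n) = n**2 + n = n + n**2)
(Y(195) + K(66))/(16756 + 4645) = (195*(1 + 195) + (-3 + 66))/(16756 + 4645) = (195*196 + 63)/21401 = (38220 + 63)*(1/21401) = 38283*(1/21401) = 38283/21401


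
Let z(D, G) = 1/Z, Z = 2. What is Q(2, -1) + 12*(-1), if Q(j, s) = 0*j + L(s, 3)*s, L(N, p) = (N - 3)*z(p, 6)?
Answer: -10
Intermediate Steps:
z(D, G) = ½ (z(D, G) = 1/2 = ½)
L(N, p) = -3/2 + N/2 (L(N, p) = (N - 3)*(½) = (-3 + N)*(½) = -3/2 + N/2)
Q(j, s) = s*(-3/2 + s/2) (Q(j, s) = 0*j + (-3/2 + s/2)*s = 0 + s*(-3/2 + s/2) = s*(-3/2 + s/2))
Q(2, -1) + 12*(-1) = (½)*(-1)*(-3 - 1) + 12*(-1) = (½)*(-1)*(-4) - 12 = 2 - 12 = -10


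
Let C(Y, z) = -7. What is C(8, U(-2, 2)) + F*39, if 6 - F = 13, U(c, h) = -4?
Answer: -280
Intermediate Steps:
F = -7 (F = 6 - 1*13 = 6 - 13 = -7)
C(8, U(-2, 2)) + F*39 = -7 - 7*39 = -7 - 273 = -280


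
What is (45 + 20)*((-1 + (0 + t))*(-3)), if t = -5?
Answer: 1170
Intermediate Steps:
(45 + 20)*((-1 + (0 + t))*(-3)) = (45 + 20)*((-1 + (0 - 5))*(-3)) = 65*((-1 - 5)*(-3)) = 65*(-6*(-3)) = 65*18 = 1170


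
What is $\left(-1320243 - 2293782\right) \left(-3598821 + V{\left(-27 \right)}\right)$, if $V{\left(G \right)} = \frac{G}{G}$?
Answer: $13006225450500$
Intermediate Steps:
$V{\left(G \right)} = 1$
$\left(-1320243 - 2293782\right) \left(-3598821 + V{\left(-27 \right)}\right) = \left(-1320243 - 2293782\right) \left(-3598821 + 1\right) = \left(-3614025\right) \left(-3598820\right) = 13006225450500$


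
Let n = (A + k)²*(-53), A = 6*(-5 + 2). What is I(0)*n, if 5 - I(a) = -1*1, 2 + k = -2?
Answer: -153912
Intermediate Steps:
k = -4 (k = -2 - 2 = -4)
I(a) = 6 (I(a) = 5 - (-1) = 5 - 1*(-1) = 5 + 1 = 6)
A = -18 (A = 6*(-3) = -18)
n = -25652 (n = (-18 - 4)²*(-53) = (-22)²*(-53) = 484*(-53) = -25652)
I(0)*n = 6*(-25652) = -153912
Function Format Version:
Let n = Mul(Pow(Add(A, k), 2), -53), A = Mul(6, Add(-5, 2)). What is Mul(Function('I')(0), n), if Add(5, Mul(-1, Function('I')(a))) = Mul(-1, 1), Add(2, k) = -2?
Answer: -153912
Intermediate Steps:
k = -4 (k = Add(-2, -2) = -4)
Function('I')(a) = 6 (Function('I')(a) = Add(5, Mul(-1, Mul(-1, 1))) = Add(5, Mul(-1, -1)) = Add(5, 1) = 6)
A = -18 (A = Mul(6, -3) = -18)
n = -25652 (n = Mul(Pow(Add(-18, -4), 2), -53) = Mul(Pow(-22, 2), -53) = Mul(484, -53) = -25652)
Mul(Function('I')(0), n) = Mul(6, -25652) = -153912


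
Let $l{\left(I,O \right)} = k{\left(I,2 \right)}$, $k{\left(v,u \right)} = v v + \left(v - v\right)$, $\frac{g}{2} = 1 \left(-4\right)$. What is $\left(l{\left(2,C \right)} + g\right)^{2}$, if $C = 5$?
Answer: $16$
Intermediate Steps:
$g = -8$ ($g = 2 \cdot 1 \left(-4\right) = 2 \left(-4\right) = -8$)
$k{\left(v,u \right)} = v^{2}$ ($k{\left(v,u \right)} = v^{2} + 0 = v^{2}$)
$l{\left(I,O \right)} = I^{2}$
$\left(l{\left(2,C \right)} + g\right)^{2} = \left(2^{2} - 8\right)^{2} = \left(4 - 8\right)^{2} = \left(-4\right)^{2} = 16$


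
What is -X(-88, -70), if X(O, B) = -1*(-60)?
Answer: -60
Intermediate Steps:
X(O, B) = 60
-X(-88, -70) = -1*60 = -60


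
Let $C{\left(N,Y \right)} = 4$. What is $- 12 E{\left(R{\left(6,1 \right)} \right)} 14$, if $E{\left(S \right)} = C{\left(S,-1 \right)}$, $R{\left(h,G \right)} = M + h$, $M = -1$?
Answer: $-672$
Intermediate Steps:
$R{\left(h,G \right)} = -1 + h$
$E{\left(S \right)} = 4$
$- 12 E{\left(R{\left(6,1 \right)} \right)} 14 = \left(-12\right) 4 \cdot 14 = \left(-48\right) 14 = -672$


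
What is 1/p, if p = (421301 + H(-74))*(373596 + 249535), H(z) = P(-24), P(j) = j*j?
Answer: 1/262884636887 ≈ 3.8040e-12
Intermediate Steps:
P(j) = j**2
H(z) = 576 (H(z) = (-24)**2 = 576)
p = 262884636887 (p = (421301 + 576)*(373596 + 249535) = 421877*623131 = 262884636887)
1/p = 1/262884636887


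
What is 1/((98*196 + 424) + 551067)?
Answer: 1/570699 ≈ 1.7522e-6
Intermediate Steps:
1/((98*196 + 424) + 551067) = 1/((19208 + 424) + 551067) = 1/(19632 + 551067) = 1/570699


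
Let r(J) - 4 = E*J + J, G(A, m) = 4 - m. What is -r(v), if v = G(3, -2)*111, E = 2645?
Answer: -1762240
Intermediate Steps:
v = 666 (v = (4 - 1*(-2))*111 = (4 + 2)*111 = 6*111 = 666)
r(J) = 4 + 2646*J (r(J) = 4 + (2645*J + J) = 4 + 2646*J)
-r(v) = -(4 + 2646*666) = -(4 + 1762236) = -1*1762240 = -1762240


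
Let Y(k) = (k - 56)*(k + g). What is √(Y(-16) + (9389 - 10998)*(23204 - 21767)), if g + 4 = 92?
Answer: I*√2317317 ≈ 1522.3*I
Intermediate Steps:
g = 88 (g = -4 + 92 = 88)
Y(k) = (-56 + k)*(88 + k) (Y(k) = (k - 56)*(k + 88) = (-56 + k)*(88 + k))
√(Y(-16) + (9389 - 10998)*(23204 - 21767)) = √((-4928 + (-16)² + 32*(-16)) + (9389 - 10998)*(23204 - 21767)) = √((-4928 + 256 - 512) - 1609*1437) = √(-5184 - 2312133) = √(-2317317) = I*√2317317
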